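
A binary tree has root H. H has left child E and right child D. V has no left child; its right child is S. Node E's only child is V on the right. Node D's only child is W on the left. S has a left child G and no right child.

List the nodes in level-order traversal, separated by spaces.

Level-order visits nodes level by level from the root, left to right within each level.
Level 0: H
Level 1: E, D
Level 2: V, W
Level 3: S
Level 4: G

H E D V W S G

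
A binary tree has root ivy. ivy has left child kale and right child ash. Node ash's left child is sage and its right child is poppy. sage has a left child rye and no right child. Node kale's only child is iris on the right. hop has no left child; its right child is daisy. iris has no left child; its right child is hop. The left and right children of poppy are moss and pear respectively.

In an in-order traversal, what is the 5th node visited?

In-order visits the left subtree, then the node, then the right subtree.
At ivy: go left to kale.
  At kale: no left child.
  Visit kale.
  At kale: go right to iris.
    At iris: no left child.
    Visit iris.
    At iris: go right to hop.
      At hop: no left child.
      Visit hop.
      At hop: go right to daisy.
        daisy is a leaf — visit daisy.
Visit ivy.
At ivy: go right to ash.
  At ash: go left to sage.
    At sage: go left to rye.
      rye is a leaf — visit rye.
    Visit sage.
    At sage: no right child.
  Visit ash.
  At ash: go right to poppy.
    At poppy: go left to moss.
      moss is a leaf — visit moss.
    Visit poppy.
    At poppy: go right to pear.
      pear is a leaf — visit pear.
Full in-order sequence: kale, iris, hop, daisy, ivy, rye, sage, ash, moss, poppy, pear.

ivy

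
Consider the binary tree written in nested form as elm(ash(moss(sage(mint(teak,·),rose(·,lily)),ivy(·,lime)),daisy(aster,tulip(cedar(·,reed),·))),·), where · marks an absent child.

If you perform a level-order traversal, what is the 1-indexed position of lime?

Level-order visits nodes level by level from the root, left to right within each level.
Level 0: elm
Level 1: ash
Level 2: moss, daisy
Level 3: sage, ivy, aster, tulip
Level 4: mint, rose, lime, cedar
Level 5: teak, lily, reed
Full level-order sequence: elm, ash, moss, daisy, sage, ivy, aster, tulip, mint, rose, lime, cedar, teak, lily, reed.

11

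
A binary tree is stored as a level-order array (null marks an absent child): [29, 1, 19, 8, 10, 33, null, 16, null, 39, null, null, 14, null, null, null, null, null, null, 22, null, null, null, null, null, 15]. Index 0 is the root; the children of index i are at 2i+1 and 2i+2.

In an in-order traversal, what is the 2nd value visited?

In-order visits the left subtree, then the node, then the right subtree.
At 29: go left to 1.
  At 1: go left to 8.
    At 8: go left to 16.
      16 is a leaf — visit 16.
    Visit 8.
    At 8: no right child.
  Visit 1.
  At 1: go right to 10.
    At 10: go left to 39.
      At 39: go left to 22.
        22 is a leaf — visit 22.
      Visit 39.
      At 39: no right child.
    Visit 10.
    At 10: no right child.
Visit 29.
At 29: go right to 19.
  At 19: go left to 33.
    At 33: no left child.
    Visit 33.
    At 33: go right to 14.
      At 14: go left to 15.
        15 is a leaf — visit 15.
      Visit 14.
      At 14: no right child.
  Visit 19.
  At 19: no right child.
Full in-order sequence: 16, 8, 1, 22, 39, 10, 29, 33, 15, 14, 19.

8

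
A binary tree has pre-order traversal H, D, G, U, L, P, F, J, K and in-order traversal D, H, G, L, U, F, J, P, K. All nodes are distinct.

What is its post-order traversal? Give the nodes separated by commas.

D, L, J, F, K, P, U, G, H

The first element of pre-order is the root; it splits in-order into left and right subtrees.
Root H: left subtree has 1 node {D}, right has 7 {G, L, U, F, J, P, K}.
  Root G: left subtree has 0 nodes { }, right has 6 {L, U, F, J, P, K}.
    Root U: left subtree has 1 node {L}, right has 4 {F, J, P, K}.
      Root P: left subtree has 2 nodes {F, J}, right has 1 {K}.
        Root F: left subtree has 0 nodes { }, right has 1 {J}.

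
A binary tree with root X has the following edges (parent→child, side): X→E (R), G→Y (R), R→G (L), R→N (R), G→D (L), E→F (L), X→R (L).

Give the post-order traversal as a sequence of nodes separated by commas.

Post-order visits the left subtree, then the right subtree, then the node.
At X: go left to R.
  At R: go left to G.
    At G: go left to D.
      D is a leaf — visit D.
    At G: go right to Y.
      Y is a leaf — visit Y.
    Visit G.
  At R: go right to N.
    N is a leaf — visit N.
  Visit R.
At X: go right to E.
  At E: go left to F.
    F is a leaf — visit F.
  At E: no right child.
  Visit E.
Visit X.

D, Y, G, N, R, F, E, X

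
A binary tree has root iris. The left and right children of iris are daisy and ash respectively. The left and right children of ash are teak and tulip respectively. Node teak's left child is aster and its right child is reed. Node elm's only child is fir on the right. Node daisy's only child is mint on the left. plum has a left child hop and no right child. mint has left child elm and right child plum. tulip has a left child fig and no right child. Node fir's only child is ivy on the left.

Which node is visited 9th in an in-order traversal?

aster

In-order visits the left subtree, then the node, then the right subtree.
At iris: go left to daisy.
  At daisy: go left to mint.
    At mint: go left to elm.
      At elm: no left child.
      Visit elm.
      At elm: go right to fir.
        At fir: go left to ivy.
          ivy is a leaf — visit ivy.
        Visit fir.
        At fir: no right child.
    Visit mint.
    At mint: go right to plum.
      At plum: go left to hop.
        hop is a leaf — visit hop.
      Visit plum.
      At plum: no right child.
  Visit daisy.
  At daisy: no right child.
Visit iris.
At iris: go right to ash.
  At ash: go left to teak.
    At teak: go left to aster.
      aster is a leaf — visit aster.
    Visit teak.
    At teak: go right to reed.
      reed is a leaf — visit reed.
  Visit ash.
  At ash: go right to tulip.
    At tulip: go left to fig.
      fig is a leaf — visit fig.
    Visit tulip.
    At tulip: no right child.
Full in-order sequence: elm, ivy, fir, mint, hop, plum, daisy, iris, aster, teak, reed, ash, fig, tulip.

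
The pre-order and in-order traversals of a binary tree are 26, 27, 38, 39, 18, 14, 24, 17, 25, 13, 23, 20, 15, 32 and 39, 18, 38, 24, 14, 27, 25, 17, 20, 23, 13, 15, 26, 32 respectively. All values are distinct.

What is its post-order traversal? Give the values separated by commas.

18, 39, 24, 14, 38, 25, 20, 23, 15, 13, 17, 27, 32, 26

The first element of pre-order is the root; it splits in-order into left and right subtrees.
Root 26: left subtree has 12 nodes {39, 18, 38, 24, 14, 27, 25, 17, 20, 23, 13, 15}, right has 1 {32}.
  Root 27: left subtree has 5 nodes {39, 18, 38, 24, 14}, right has 6 {25, 17, 20, 23, 13, 15}.
    Root 38: left subtree has 2 nodes {39, 18}, right has 2 {24, 14}.
      Root 39: left subtree has 0 nodes { }, right has 1 {18}.
      Root 14: left subtree has 1 node {24}, right has 0 { }.
    Root 17: left subtree has 1 node {25}, right has 4 {20, 23, 13, 15}.
      Root 13: left subtree has 2 nodes {20, 23}, right has 1 {15}.
        Root 23: left subtree has 1 node {20}, right has 0 { }.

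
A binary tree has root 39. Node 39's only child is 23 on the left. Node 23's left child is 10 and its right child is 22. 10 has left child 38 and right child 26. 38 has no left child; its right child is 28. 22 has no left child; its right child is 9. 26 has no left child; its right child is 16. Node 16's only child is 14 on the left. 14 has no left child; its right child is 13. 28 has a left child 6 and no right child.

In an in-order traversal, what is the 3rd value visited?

In-order visits the left subtree, then the node, then the right subtree.
At 39: go left to 23.
  At 23: go left to 10.
    At 10: go left to 38.
      At 38: no left child.
      Visit 38.
      At 38: go right to 28.
        At 28: go left to 6.
          6 is a leaf — visit 6.
        Visit 28.
        At 28: no right child.
    Visit 10.
    At 10: go right to 26.
      At 26: no left child.
      Visit 26.
      At 26: go right to 16.
        At 16: go left to 14.
          At 14: no left child.
          Visit 14.
          At 14: go right to 13.
            13 is a leaf — visit 13.
        Visit 16.
        At 16: no right child.
  Visit 23.
  At 23: go right to 22.
    At 22: no left child.
    Visit 22.
    At 22: go right to 9.
      9 is a leaf — visit 9.
Visit 39.
At 39: no right child.
Full in-order sequence: 38, 6, 28, 10, 26, 14, 13, 16, 23, 22, 9, 39.

28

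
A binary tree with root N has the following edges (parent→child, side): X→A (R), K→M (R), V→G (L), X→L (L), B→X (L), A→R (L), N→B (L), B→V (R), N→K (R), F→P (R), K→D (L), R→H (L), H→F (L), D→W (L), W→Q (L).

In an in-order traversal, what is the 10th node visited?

In-order visits the left subtree, then the node, then the right subtree.
At N: go left to B.
  At B: go left to X.
    At X: go left to L.
      L is a leaf — visit L.
    Visit X.
    At X: go right to A.
      At A: go left to R.
        At R: go left to H.
          At H: go left to F.
            At F: no left child.
            Visit F.
            At F: go right to P.
              P is a leaf — visit P.
          Visit H.
          At H: no right child.
        Visit R.
        At R: no right child.
      Visit A.
      At A: no right child.
  Visit B.
  At B: go right to V.
    At V: go left to G.
      G is a leaf — visit G.
    Visit V.
    At V: no right child.
Visit N.
At N: go right to K.
  At K: go left to D.
    At D: go left to W.
      At W: go left to Q.
        Q is a leaf — visit Q.
      Visit W.
      At W: no right child.
    Visit D.
    At D: no right child.
  Visit K.
  At K: go right to M.
    M is a leaf — visit M.
Full in-order sequence: L, X, F, P, H, R, A, B, G, V, N, Q, W, D, K, M.

V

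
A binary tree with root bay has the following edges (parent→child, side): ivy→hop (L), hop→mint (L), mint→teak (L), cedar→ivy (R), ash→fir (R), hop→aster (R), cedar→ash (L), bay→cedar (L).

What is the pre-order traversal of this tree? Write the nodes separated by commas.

bay, cedar, ash, fir, ivy, hop, mint, teak, aster

Pre-order visits the node, then its left subtree, then its right subtree.
Visit bay.
At bay: go left to cedar.
  Visit cedar.
  At cedar: go left to ash.
    Visit ash.
    At ash: no left child.
    At ash: go right to fir.
      fir is a leaf — visit fir.
  At cedar: go right to ivy.
    Visit ivy.
    At ivy: go left to hop.
      Visit hop.
      At hop: go left to mint.
        Visit mint.
        At mint: go left to teak.
          teak is a leaf — visit teak.
        At mint: no right child.
      At hop: go right to aster.
        aster is a leaf — visit aster.
    At ivy: no right child.
At bay: no right child.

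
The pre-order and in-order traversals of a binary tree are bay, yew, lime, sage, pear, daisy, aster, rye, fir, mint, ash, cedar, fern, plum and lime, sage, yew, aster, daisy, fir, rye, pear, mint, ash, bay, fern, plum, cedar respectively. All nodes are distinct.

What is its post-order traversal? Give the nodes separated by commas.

The first element of pre-order is the root; it splits in-order into left and right subtrees.
Root bay: left subtree has 10 nodes {lime, sage, yew, aster, daisy, fir, rye, pear, mint, ash}, right has 3 {fern, plum, cedar}.
  Root yew: left subtree has 2 nodes {lime, sage}, right has 7 {aster, daisy, fir, rye, pear, mint, ash}.
    Root lime: left subtree has 0 nodes { }, right has 1 {sage}.
    Root pear: left subtree has 4 nodes {aster, daisy, fir, rye}, right has 2 {mint, ash}.
      Root daisy: left subtree has 1 node {aster}, right has 2 {fir, rye}.
        Root rye: left subtree has 1 node {fir}, right has 0 { }.
      Root mint: left subtree has 0 nodes { }, right has 1 {ash}.
  Root cedar: left subtree has 2 nodes {fern, plum}, right has 0 { }.
    Root fern: left subtree has 0 nodes { }, right has 1 {plum}.

sage, lime, aster, fir, rye, daisy, ash, mint, pear, yew, plum, fern, cedar, bay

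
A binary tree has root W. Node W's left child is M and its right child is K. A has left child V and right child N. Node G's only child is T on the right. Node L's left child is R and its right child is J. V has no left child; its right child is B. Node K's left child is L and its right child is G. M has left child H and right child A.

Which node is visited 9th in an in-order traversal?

In-order visits the left subtree, then the node, then the right subtree.
At W: go left to M.
  At M: go left to H.
    H is a leaf — visit H.
  Visit M.
  At M: go right to A.
    At A: go left to V.
      At V: no left child.
      Visit V.
      At V: go right to B.
        B is a leaf — visit B.
    Visit A.
    At A: go right to N.
      N is a leaf — visit N.
Visit W.
At W: go right to K.
  At K: go left to L.
    At L: go left to R.
      R is a leaf — visit R.
    Visit L.
    At L: go right to J.
      J is a leaf — visit J.
  Visit K.
  At K: go right to G.
    At G: no left child.
    Visit G.
    At G: go right to T.
      T is a leaf — visit T.
Full in-order sequence: H, M, V, B, A, N, W, R, L, J, K, G, T.

L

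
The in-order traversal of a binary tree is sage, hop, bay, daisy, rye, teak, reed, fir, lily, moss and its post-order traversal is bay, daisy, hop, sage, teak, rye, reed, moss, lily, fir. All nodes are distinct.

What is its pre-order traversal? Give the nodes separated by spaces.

fir reed rye sage hop daisy bay teak lily moss

The last element of post-order is the root; it splits in-order into left and right subtrees.
Root fir: left subtree has 7 nodes {sage, hop, bay, daisy, rye, teak, reed}, right has 2 {lily, moss}.
  Root reed: left subtree has 6 nodes {sage, hop, bay, daisy, rye, teak}, right has 0 { }.
    Root rye: left subtree has 4 nodes {sage, hop, bay, daisy}, right has 1 {teak}.
      Root sage: left subtree has 0 nodes { }, right has 3 {hop, bay, daisy}.
        Root hop: left subtree has 0 nodes { }, right has 2 {bay, daisy}.
          Root daisy: left subtree has 1 node {bay}, right has 0 { }.
  Root lily: left subtree has 0 nodes { }, right has 1 {moss}.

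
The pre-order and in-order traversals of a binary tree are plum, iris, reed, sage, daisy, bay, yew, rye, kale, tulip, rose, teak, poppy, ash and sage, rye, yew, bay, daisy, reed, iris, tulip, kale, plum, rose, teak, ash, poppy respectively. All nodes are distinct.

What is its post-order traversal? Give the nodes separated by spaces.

rye yew bay daisy sage reed tulip kale iris ash poppy teak rose plum

The first element of pre-order is the root; it splits in-order into left and right subtrees.
Root plum: left subtree has 9 nodes {sage, rye, yew, bay, daisy, reed, iris, tulip, kale}, right has 4 {rose, teak, ash, poppy}.
  Root iris: left subtree has 6 nodes {sage, rye, yew, bay, daisy, reed}, right has 2 {tulip, kale}.
    Root reed: left subtree has 5 nodes {sage, rye, yew, bay, daisy}, right has 0 { }.
      Root sage: left subtree has 0 nodes { }, right has 4 {rye, yew, bay, daisy}.
        Root daisy: left subtree has 3 nodes {rye, yew, bay}, right has 0 { }.
          Root bay: left subtree has 2 nodes {rye, yew}, right has 0 { }.
            Root yew: left subtree has 1 node {rye}, right has 0 { }.
    Root kale: left subtree has 1 node {tulip}, right has 0 { }.
  Root rose: left subtree has 0 nodes { }, right has 3 {teak, ash, poppy}.
    Root teak: left subtree has 0 nodes { }, right has 2 {ash, poppy}.
      Root poppy: left subtree has 1 node {ash}, right has 0 { }.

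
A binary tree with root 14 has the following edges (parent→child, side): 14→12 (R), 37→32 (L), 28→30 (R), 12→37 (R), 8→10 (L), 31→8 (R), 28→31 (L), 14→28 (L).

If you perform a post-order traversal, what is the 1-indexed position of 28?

Post-order visits the left subtree, then the right subtree, then the node.
At 14: go left to 28.
  At 28: go left to 31.
    At 31: no left child.
    At 31: go right to 8.
      At 8: go left to 10.
        10 is a leaf — visit 10.
      At 8: no right child.
      Visit 8.
    Visit 31.
  At 28: go right to 30.
    30 is a leaf — visit 30.
  Visit 28.
At 14: go right to 12.
  At 12: no left child.
  At 12: go right to 37.
    At 37: go left to 32.
      32 is a leaf — visit 32.
    At 37: no right child.
    Visit 37.
  Visit 12.
Visit 14.
Full post-order sequence: 10, 8, 31, 30, 28, 32, 37, 12, 14.

5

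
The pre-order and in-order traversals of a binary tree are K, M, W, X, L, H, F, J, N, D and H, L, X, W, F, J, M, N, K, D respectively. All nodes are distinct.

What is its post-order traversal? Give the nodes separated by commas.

H, L, X, J, F, W, N, M, D, K

The first element of pre-order is the root; it splits in-order into left and right subtrees.
Root K: left subtree has 8 nodes {H, L, X, W, F, J, M, N}, right has 1 {D}.
  Root M: left subtree has 6 nodes {H, L, X, W, F, J}, right has 1 {N}.
    Root W: left subtree has 3 nodes {H, L, X}, right has 2 {F, J}.
      Root X: left subtree has 2 nodes {H, L}, right has 0 { }.
        Root L: left subtree has 1 node {H}, right has 0 { }.
      Root F: left subtree has 0 nodes { }, right has 1 {J}.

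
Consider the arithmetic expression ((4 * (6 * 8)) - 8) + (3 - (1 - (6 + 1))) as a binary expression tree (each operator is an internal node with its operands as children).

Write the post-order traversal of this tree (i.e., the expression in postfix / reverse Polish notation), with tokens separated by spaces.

4 6 8 * * 8 - 3 1 6 1 + - - +

Post-order on an expression tree gives postfix notation: for each operator, emit left operand, right operand, then the operator.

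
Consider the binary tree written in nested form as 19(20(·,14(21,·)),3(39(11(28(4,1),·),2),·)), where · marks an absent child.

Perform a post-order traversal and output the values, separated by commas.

21, 14, 20, 4, 1, 28, 11, 2, 39, 3, 19

Post-order visits the left subtree, then the right subtree, then the node.
At 19: go left to 20.
  At 20: no left child.
  At 20: go right to 14.
    At 14: go left to 21.
      21 is a leaf — visit 21.
    At 14: no right child.
    Visit 14.
  Visit 20.
At 19: go right to 3.
  At 3: go left to 39.
    At 39: go left to 11.
      At 11: go left to 28.
        At 28: go left to 4.
          4 is a leaf — visit 4.
        At 28: go right to 1.
          1 is a leaf — visit 1.
        Visit 28.
      At 11: no right child.
      Visit 11.
    At 39: go right to 2.
      2 is a leaf — visit 2.
    Visit 39.
  At 3: no right child.
  Visit 3.
Visit 19.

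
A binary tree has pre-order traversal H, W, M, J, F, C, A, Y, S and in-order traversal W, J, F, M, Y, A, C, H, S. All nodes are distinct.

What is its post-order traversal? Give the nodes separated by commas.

F, J, Y, A, C, M, W, S, H

The first element of pre-order is the root; it splits in-order into left and right subtrees.
Root H: left subtree has 7 nodes {W, J, F, M, Y, A, C}, right has 1 {S}.
  Root W: left subtree has 0 nodes { }, right has 6 {J, F, M, Y, A, C}.
    Root M: left subtree has 2 nodes {J, F}, right has 3 {Y, A, C}.
      Root J: left subtree has 0 nodes { }, right has 1 {F}.
      Root C: left subtree has 2 nodes {Y, A}, right has 0 { }.
        Root A: left subtree has 1 node {Y}, right has 0 { }.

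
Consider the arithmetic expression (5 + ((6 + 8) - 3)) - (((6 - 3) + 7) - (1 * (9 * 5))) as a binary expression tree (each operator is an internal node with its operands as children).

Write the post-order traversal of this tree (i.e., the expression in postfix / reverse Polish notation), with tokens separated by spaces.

Post-order on an expression tree gives postfix notation: for each operator, emit left operand, right operand, then the operator.

5 6 8 + 3 - + 6 3 - 7 + 1 9 5 * * - -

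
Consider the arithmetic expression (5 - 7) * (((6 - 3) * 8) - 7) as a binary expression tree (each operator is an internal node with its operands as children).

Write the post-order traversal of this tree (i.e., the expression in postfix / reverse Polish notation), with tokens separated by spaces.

Post-order on an expression tree gives postfix notation: for each operator, emit left operand, right operand, then the operator.

5 7 - 6 3 - 8 * 7 - *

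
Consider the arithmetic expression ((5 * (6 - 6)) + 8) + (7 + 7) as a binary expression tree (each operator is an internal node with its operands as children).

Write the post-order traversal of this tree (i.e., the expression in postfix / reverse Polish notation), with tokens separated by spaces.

5 6 6 - * 8 + 7 7 + +

Post-order on an expression tree gives postfix notation: for each operator, emit left operand, right operand, then the operator.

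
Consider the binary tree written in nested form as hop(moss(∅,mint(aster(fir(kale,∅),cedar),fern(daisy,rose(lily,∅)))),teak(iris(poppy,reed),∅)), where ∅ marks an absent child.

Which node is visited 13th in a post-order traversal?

iris

Post-order visits the left subtree, then the right subtree, then the node.
At hop: go left to moss.
  At moss: no left child.
  At moss: go right to mint.
    At mint: go left to aster.
      At aster: go left to fir.
        At fir: go left to kale.
          kale is a leaf — visit kale.
        At fir: no right child.
        Visit fir.
      At aster: go right to cedar.
        cedar is a leaf — visit cedar.
      Visit aster.
    At mint: go right to fern.
      At fern: go left to daisy.
        daisy is a leaf — visit daisy.
      At fern: go right to rose.
        At rose: go left to lily.
          lily is a leaf — visit lily.
        At rose: no right child.
        Visit rose.
      Visit fern.
    Visit mint.
  Visit moss.
At hop: go right to teak.
  At teak: go left to iris.
    At iris: go left to poppy.
      poppy is a leaf — visit poppy.
    At iris: go right to reed.
      reed is a leaf — visit reed.
    Visit iris.
  At teak: no right child.
  Visit teak.
Visit hop.
Full post-order sequence: kale, fir, cedar, aster, daisy, lily, rose, fern, mint, moss, poppy, reed, iris, teak, hop.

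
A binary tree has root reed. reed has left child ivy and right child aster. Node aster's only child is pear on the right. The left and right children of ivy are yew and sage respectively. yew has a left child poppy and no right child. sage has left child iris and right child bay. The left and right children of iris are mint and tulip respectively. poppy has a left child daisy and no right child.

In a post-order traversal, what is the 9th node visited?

Post-order visits the left subtree, then the right subtree, then the node.
At reed: go left to ivy.
  At ivy: go left to yew.
    At yew: go left to poppy.
      At poppy: go left to daisy.
        daisy is a leaf — visit daisy.
      At poppy: no right child.
      Visit poppy.
    At yew: no right child.
    Visit yew.
  At ivy: go right to sage.
    At sage: go left to iris.
      At iris: go left to mint.
        mint is a leaf — visit mint.
      At iris: go right to tulip.
        tulip is a leaf — visit tulip.
      Visit iris.
    At sage: go right to bay.
      bay is a leaf — visit bay.
    Visit sage.
  Visit ivy.
At reed: go right to aster.
  At aster: no left child.
  At aster: go right to pear.
    pear is a leaf — visit pear.
  Visit aster.
Visit reed.
Full post-order sequence: daisy, poppy, yew, mint, tulip, iris, bay, sage, ivy, pear, aster, reed.

ivy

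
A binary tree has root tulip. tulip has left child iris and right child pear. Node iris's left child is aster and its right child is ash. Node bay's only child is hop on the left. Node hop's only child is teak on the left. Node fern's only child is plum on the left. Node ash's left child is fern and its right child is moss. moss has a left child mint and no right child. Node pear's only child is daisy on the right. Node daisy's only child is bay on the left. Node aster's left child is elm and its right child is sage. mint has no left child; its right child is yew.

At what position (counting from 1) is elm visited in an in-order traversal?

1

In-order visits the left subtree, then the node, then the right subtree.
At tulip: go left to iris.
  At iris: go left to aster.
    At aster: go left to elm.
      elm is a leaf — visit elm.
    Visit aster.
    At aster: go right to sage.
      sage is a leaf — visit sage.
  Visit iris.
  At iris: go right to ash.
    At ash: go left to fern.
      At fern: go left to plum.
        plum is a leaf — visit plum.
      Visit fern.
      At fern: no right child.
    Visit ash.
    At ash: go right to moss.
      At moss: go left to mint.
        At mint: no left child.
        Visit mint.
        At mint: go right to yew.
          yew is a leaf — visit yew.
      Visit moss.
      At moss: no right child.
Visit tulip.
At tulip: go right to pear.
  At pear: no left child.
  Visit pear.
  At pear: go right to daisy.
    At daisy: go left to bay.
      At bay: go left to hop.
        At hop: go left to teak.
          teak is a leaf — visit teak.
        Visit hop.
        At hop: no right child.
      Visit bay.
      At bay: no right child.
    Visit daisy.
    At daisy: no right child.
Full in-order sequence: elm, aster, sage, iris, plum, fern, ash, mint, yew, moss, tulip, pear, teak, hop, bay, daisy.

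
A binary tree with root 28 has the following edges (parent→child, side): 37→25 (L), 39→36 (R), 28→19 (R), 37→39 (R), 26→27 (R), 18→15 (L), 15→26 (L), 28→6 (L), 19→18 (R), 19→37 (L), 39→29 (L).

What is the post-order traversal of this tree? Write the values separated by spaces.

Post-order visits the left subtree, then the right subtree, then the node.
At 28: go left to 6.
  6 is a leaf — visit 6.
At 28: go right to 19.
  At 19: go left to 37.
    At 37: go left to 25.
      25 is a leaf — visit 25.
    At 37: go right to 39.
      At 39: go left to 29.
        29 is a leaf — visit 29.
      At 39: go right to 36.
        36 is a leaf — visit 36.
      Visit 39.
    Visit 37.
  At 19: go right to 18.
    At 18: go left to 15.
      At 15: go left to 26.
        At 26: no left child.
        At 26: go right to 27.
          27 is a leaf — visit 27.
        Visit 26.
      At 15: no right child.
      Visit 15.
    At 18: no right child.
    Visit 18.
  Visit 19.
Visit 28.

6 25 29 36 39 37 27 26 15 18 19 28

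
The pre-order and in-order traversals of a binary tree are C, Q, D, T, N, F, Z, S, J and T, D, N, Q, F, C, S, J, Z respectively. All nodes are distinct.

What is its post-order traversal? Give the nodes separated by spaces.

T N D F Q J S Z C

The first element of pre-order is the root; it splits in-order into left and right subtrees.
Root C: left subtree has 5 nodes {T, D, N, Q, F}, right has 3 {S, J, Z}.
  Root Q: left subtree has 3 nodes {T, D, N}, right has 1 {F}.
    Root D: left subtree has 1 node {T}, right has 1 {N}.
  Root Z: left subtree has 2 nodes {S, J}, right has 0 { }.
    Root S: left subtree has 0 nodes { }, right has 1 {J}.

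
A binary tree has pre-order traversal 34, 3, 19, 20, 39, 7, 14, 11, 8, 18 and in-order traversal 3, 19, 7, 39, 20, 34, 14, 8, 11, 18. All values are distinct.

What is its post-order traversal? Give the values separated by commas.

The first element of pre-order is the root; it splits in-order into left and right subtrees.
Root 34: left subtree has 5 nodes {3, 19, 7, 39, 20}, right has 4 {14, 8, 11, 18}.
  Root 3: left subtree has 0 nodes { }, right has 4 {19, 7, 39, 20}.
    Root 19: left subtree has 0 nodes { }, right has 3 {7, 39, 20}.
      Root 20: left subtree has 2 nodes {7, 39}, right has 0 { }.
        Root 39: left subtree has 1 node {7}, right has 0 { }.
  Root 14: left subtree has 0 nodes { }, right has 3 {8, 11, 18}.
    Root 11: left subtree has 1 node {8}, right has 1 {18}.

7, 39, 20, 19, 3, 8, 18, 11, 14, 34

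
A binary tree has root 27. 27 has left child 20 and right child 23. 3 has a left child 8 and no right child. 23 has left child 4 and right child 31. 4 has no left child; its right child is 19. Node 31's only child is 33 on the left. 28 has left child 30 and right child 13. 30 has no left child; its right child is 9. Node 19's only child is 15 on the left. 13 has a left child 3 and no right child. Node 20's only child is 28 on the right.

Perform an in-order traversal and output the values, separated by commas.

In-order visits the left subtree, then the node, then the right subtree.
At 27: go left to 20.
  At 20: no left child.
  Visit 20.
  At 20: go right to 28.
    At 28: go left to 30.
      At 30: no left child.
      Visit 30.
      At 30: go right to 9.
        9 is a leaf — visit 9.
    Visit 28.
    At 28: go right to 13.
      At 13: go left to 3.
        At 3: go left to 8.
          8 is a leaf — visit 8.
        Visit 3.
        At 3: no right child.
      Visit 13.
      At 13: no right child.
Visit 27.
At 27: go right to 23.
  At 23: go left to 4.
    At 4: no left child.
    Visit 4.
    At 4: go right to 19.
      At 19: go left to 15.
        15 is a leaf — visit 15.
      Visit 19.
      At 19: no right child.
  Visit 23.
  At 23: go right to 31.
    At 31: go left to 33.
      33 is a leaf — visit 33.
    Visit 31.
    At 31: no right child.

20, 30, 9, 28, 8, 3, 13, 27, 4, 15, 19, 23, 33, 31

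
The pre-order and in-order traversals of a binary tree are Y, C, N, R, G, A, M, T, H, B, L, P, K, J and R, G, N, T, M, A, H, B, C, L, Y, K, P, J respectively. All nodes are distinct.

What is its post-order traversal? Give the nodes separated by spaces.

The first element of pre-order is the root; it splits in-order into left and right subtrees.
Root Y: left subtree has 10 nodes {R, G, N, T, M, A, H, B, C, L}, right has 3 {K, P, J}.
  Root C: left subtree has 8 nodes {R, G, N, T, M, A, H, B}, right has 1 {L}.
    Root N: left subtree has 2 nodes {R, G}, right has 5 {T, M, A, H, B}.
      Root R: left subtree has 0 nodes { }, right has 1 {G}.
      Root A: left subtree has 2 nodes {T, M}, right has 2 {H, B}.
        Root M: left subtree has 1 node {T}, right has 0 { }.
        Root H: left subtree has 0 nodes { }, right has 1 {B}.
  Root P: left subtree has 1 node {K}, right has 1 {J}.

G R T M B H A N L C K J P Y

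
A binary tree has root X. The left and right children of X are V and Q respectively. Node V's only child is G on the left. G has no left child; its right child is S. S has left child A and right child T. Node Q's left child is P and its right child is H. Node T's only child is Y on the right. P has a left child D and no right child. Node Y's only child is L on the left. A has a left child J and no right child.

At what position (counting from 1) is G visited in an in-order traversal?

1

In-order visits the left subtree, then the node, then the right subtree.
At X: go left to V.
  At V: go left to G.
    At G: no left child.
    Visit G.
    At G: go right to S.
      At S: go left to A.
        At A: go left to J.
          J is a leaf — visit J.
        Visit A.
        At A: no right child.
      Visit S.
      At S: go right to T.
        At T: no left child.
        Visit T.
        At T: go right to Y.
          At Y: go left to L.
            L is a leaf — visit L.
          Visit Y.
          At Y: no right child.
  Visit V.
  At V: no right child.
Visit X.
At X: go right to Q.
  At Q: go left to P.
    At P: go left to D.
      D is a leaf — visit D.
    Visit P.
    At P: no right child.
  Visit Q.
  At Q: go right to H.
    H is a leaf — visit H.
Full in-order sequence: G, J, A, S, T, L, Y, V, X, D, P, Q, H.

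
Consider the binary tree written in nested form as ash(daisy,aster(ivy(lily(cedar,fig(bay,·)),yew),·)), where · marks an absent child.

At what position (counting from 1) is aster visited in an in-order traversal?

9

In-order visits the left subtree, then the node, then the right subtree.
At ash: go left to daisy.
  daisy is a leaf — visit daisy.
Visit ash.
At ash: go right to aster.
  At aster: go left to ivy.
    At ivy: go left to lily.
      At lily: go left to cedar.
        cedar is a leaf — visit cedar.
      Visit lily.
      At lily: go right to fig.
        At fig: go left to bay.
          bay is a leaf — visit bay.
        Visit fig.
        At fig: no right child.
    Visit ivy.
    At ivy: go right to yew.
      yew is a leaf — visit yew.
  Visit aster.
  At aster: no right child.
Full in-order sequence: daisy, ash, cedar, lily, bay, fig, ivy, yew, aster.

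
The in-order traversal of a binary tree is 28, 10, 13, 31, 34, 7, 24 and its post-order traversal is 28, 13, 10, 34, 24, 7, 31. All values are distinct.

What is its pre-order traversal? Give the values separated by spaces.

The last element of post-order is the root; it splits in-order into left and right subtrees.
Root 31: left subtree has 3 nodes {28, 10, 13}, right has 3 {34, 7, 24}.
  Root 10: left subtree has 1 node {28}, right has 1 {13}.
  Root 7: left subtree has 1 node {34}, right has 1 {24}.

31 10 28 13 7 34 24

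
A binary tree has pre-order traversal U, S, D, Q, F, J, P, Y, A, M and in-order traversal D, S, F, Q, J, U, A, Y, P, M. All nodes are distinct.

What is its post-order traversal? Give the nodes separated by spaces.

D F J Q S A Y M P U

The first element of pre-order is the root; it splits in-order into left and right subtrees.
Root U: left subtree has 5 nodes {D, S, F, Q, J}, right has 4 {A, Y, P, M}.
  Root S: left subtree has 1 node {D}, right has 3 {F, Q, J}.
    Root Q: left subtree has 1 node {F}, right has 1 {J}.
  Root P: left subtree has 2 nodes {A, Y}, right has 1 {M}.
    Root Y: left subtree has 1 node {A}, right has 0 { }.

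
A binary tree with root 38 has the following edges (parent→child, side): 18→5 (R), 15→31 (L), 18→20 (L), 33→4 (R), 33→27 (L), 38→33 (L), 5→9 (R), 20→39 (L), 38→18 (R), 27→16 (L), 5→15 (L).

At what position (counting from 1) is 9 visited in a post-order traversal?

Post-order visits the left subtree, then the right subtree, then the node.
At 38: go left to 33.
  At 33: go left to 27.
    At 27: go left to 16.
      16 is a leaf — visit 16.
    At 27: no right child.
    Visit 27.
  At 33: go right to 4.
    4 is a leaf — visit 4.
  Visit 33.
At 38: go right to 18.
  At 18: go left to 20.
    At 20: go left to 39.
      39 is a leaf — visit 39.
    At 20: no right child.
    Visit 20.
  At 18: go right to 5.
    At 5: go left to 15.
      At 15: go left to 31.
        31 is a leaf — visit 31.
      At 15: no right child.
      Visit 15.
    At 5: go right to 9.
      9 is a leaf — visit 9.
    Visit 5.
  Visit 18.
Visit 38.
Full post-order sequence: 16, 27, 4, 33, 39, 20, 31, 15, 9, 5, 18, 38.

9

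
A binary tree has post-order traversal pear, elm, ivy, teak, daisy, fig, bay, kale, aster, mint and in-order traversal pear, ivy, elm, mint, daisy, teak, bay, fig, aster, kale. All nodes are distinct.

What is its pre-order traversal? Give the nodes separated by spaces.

mint ivy pear elm aster bay daisy teak fig kale

The last element of post-order is the root; it splits in-order into left and right subtrees.
Root mint: left subtree has 3 nodes {pear, ivy, elm}, right has 6 {daisy, teak, bay, fig, aster, kale}.
  Root ivy: left subtree has 1 node {pear}, right has 1 {elm}.
  Root aster: left subtree has 4 nodes {daisy, teak, bay, fig}, right has 1 {kale}.
    Root bay: left subtree has 2 nodes {daisy, teak}, right has 1 {fig}.
      Root daisy: left subtree has 0 nodes { }, right has 1 {teak}.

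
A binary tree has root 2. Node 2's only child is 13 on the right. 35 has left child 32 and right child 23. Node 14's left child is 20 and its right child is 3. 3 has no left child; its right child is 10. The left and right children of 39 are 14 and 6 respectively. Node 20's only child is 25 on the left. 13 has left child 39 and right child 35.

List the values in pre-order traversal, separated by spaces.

Pre-order visits the node, then its left subtree, then its right subtree.
Visit 2.
At 2: no left child.
At 2: go right to 13.
  Visit 13.
  At 13: go left to 39.
    Visit 39.
    At 39: go left to 14.
      Visit 14.
      At 14: go left to 20.
        Visit 20.
        At 20: go left to 25.
          25 is a leaf — visit 25.
        At 20: no right child.
      At 14: go right to 3.
        Visit 3.
        At 3: no left child.
        At 3: go right to 10.
          10 is a leaf — visit 10.
    At 39: go right to 6.
      6 is a leaf — visit 6.
  At 13: go right to 35.
    Visit 35.
    At 35: go left to 32.
      32 is a leaf — visit 32.
    At 35: go right to 23.
      23 is a leaf — visit 23.

2 13 39 14 20 25 3 10 6 35 32 23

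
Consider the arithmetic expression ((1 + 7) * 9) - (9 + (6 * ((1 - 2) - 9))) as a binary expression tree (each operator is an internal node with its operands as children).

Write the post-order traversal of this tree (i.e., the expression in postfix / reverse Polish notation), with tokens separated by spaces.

Post-order on an expression tree gives postfix notation: for each operator, emit left operand, right operand, then the operator.

1 7 + 9 * 9 6 1 2 - 9 - * + -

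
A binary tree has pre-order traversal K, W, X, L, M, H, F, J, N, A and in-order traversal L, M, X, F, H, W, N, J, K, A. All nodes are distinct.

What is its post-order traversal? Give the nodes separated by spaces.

The first element of pre-order is the root; it splits in-order into left and right subtrees.
Root K: left subtree has 8 nodes {L, M, X, F, H, W, N, J}, right has 1 {A}.
  Root W: left subtree has 5 nodes {L, M, X, F, H}, right has 2 {N, J}.
    Root X: left subtree has 2 nodes {L, M}, right has 2 {F, H}.
      Root L: left subtree has 0 nodes { }, right has 1 {M}.
      Root H: left subtree has 1 node {F}, right has 0 { }.
    Root J: left subtree has 1 node {N}, right has 0 { }.

M L F H X N J W A K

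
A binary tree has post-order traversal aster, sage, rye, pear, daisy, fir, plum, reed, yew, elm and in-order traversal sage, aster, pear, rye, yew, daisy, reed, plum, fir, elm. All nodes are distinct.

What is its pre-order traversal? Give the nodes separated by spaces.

elm yew pear sage aster rye reed daisy plum fir

The last element of post-order is the root; it splits in-order into left and right subtrees.
Root elm: left subtree has 9 nodes {sage, aster, pear, rye, yew, daisy, reed, plum, fir}, right has 0 { }.
  Root yew: left subtree has 4 nodes {sage, aster, pear, rye}, right has 4 {daisy, reed, plum, fir}.
    Root pear: left subtree has 2 nodes {sage, aster}, right has 1 {rye}.
      Root sage: left subtree has 0 nodes { }, right has 1 {aster}.
    Root reed: left subtree has 1 node {daisy}, right has 2 {plum, fir}.
      Root plum: left subtree has 0 nodes { }, right has 1 {fir}.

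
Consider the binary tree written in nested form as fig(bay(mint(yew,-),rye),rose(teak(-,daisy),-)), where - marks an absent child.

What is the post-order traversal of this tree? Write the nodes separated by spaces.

yew mint rye bay daisy teak rose fig

Post-order visits the left subtree, then the right subtree, then the node.
At fig: go left to bay.
  At bay: go left to mint.
    At mint: go left to yew.
      yew is a leaf — visit yew.
    At mint: no right child.
    Visit mint.
  At bay: go right to rye.
    rye is a leaf — visit rye.
  Visit bay.
At fig: go right to rose.
  At rose: go left to teak.
    At teak: no left child.
    At teak: go right to daisy.
      daisy is a leaf — visit daisy.
    Visit teak.
  At rose: no right child.
  Visit rose.
Visit fig.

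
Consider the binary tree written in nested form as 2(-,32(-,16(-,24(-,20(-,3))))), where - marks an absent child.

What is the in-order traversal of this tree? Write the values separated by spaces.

In-order visits the left subtree, then the node, then the right subtree.
At 2: no left child.
Visit 2.
At 2: go right to 32.
  At 32: no left child.
  Visit 32.
  At 32: go right to 16.
    At 16: no left child.
    Visit 16.
    At 16: go right to 24.
      At 24: no left child.
      Visit 24.
      At 24: go right to 20.
        At 20: no left child.
        Visit 20.
        At 20: go right to 3.
          3 is a leaf — visit 3.

2 32 16 24 20 3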